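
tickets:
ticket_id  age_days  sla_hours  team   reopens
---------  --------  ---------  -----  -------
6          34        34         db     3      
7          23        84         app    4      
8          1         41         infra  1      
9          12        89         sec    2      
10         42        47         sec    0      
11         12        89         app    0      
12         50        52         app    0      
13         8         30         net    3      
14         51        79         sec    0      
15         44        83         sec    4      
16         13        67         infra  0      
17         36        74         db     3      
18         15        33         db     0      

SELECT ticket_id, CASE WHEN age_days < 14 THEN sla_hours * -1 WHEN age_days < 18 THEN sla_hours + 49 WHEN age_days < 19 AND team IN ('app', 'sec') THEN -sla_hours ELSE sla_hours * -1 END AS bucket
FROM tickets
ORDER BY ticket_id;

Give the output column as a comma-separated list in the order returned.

ticket_id=6: ELSE → -34
ticket_id=7: ELSE → -84
ticket_id=8: age_days < 14 → -41
ticket_id=9: age_days < 14 → -89
ticket_id=10: ELSE → -47
ticket_id=11: age_days < 14 → -89
ticket_id=12: ELSE → -52
ticket_id=13: age_days < 14 → -30
ticket_id=14: ELSE → -79
ticket_id=15: ELSE → -83
ticket_id=16: age_days < 14 → -67
ticket_id=17: ELSE → -74
ticket_id=18: age_days < 18 → 82

-34, -84, -41, -89, -47, -89, -52, -30, -79, -83, -67, -74, 82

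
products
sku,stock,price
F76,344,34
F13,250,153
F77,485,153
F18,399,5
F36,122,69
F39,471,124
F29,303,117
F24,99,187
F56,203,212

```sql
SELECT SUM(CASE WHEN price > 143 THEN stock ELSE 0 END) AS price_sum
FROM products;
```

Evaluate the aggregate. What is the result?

1037

sku=F76: ✗
sku=F13: ✓ → 250
sku=F77: ✓ → 485
sku=F18: ✗
sku=F36: ✗
sku=F39: ✗
sku=F29: ✗
sku=F24: ✓ → 99
sku=F56: ✓ → 203
price_sum = 250 + 485 + 99 + 203 = 1037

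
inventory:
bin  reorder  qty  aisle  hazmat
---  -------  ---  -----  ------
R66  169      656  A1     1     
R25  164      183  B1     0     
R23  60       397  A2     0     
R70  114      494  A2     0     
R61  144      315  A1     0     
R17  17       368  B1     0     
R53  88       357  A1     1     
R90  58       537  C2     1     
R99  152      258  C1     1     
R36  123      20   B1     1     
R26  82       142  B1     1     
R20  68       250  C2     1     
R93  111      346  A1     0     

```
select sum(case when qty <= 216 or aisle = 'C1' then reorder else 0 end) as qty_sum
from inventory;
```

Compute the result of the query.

521

bin=R66: ✗
bin=R25: ✓ → 164
bin=R23: ✗
bin=R70: ✗
bin=R61: ✗
bin=R17: ✗
bin=R53: ✗
bin=R90: ✗
bin=R99: ✓ → 152
bin=R36: ✓ → 123
bin=R26: ✓ → 82
bin=R20: ✗
bin=R93: ✗
qty_sum = 164 + 152 + 123 + 82 = 521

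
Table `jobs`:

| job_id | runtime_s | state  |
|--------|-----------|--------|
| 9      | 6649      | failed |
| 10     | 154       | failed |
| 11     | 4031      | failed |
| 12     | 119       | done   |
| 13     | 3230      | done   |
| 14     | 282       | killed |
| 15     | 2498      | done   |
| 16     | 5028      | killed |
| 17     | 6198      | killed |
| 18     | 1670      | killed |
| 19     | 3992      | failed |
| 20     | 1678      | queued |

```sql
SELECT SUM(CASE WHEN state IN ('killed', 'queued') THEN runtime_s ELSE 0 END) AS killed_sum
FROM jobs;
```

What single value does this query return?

14856

job_id=9: ✗
job_id=10: ✗
job_id=11: ✗
job_id=12: ✗
job_id=13: ✗
job_id=14: ✓ → 282
job_id=15: ✗
job_id=16: ✓ → 5028
job_id=17: ✓ → 6198
job_id=18: ✓ → 1670
job_id=19: ✗
job_id=20: ✓ → 1678
killed_sum = 282 + 5028 + 6198 + 1670 + 1678 = 14856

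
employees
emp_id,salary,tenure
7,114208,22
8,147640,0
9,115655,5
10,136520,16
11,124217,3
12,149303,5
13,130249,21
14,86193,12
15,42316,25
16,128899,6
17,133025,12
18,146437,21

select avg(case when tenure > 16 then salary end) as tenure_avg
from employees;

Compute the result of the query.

108302.5

emp_id=7: ✓ → 114208
emp_id=8: ✗
emp_id=9: ✗
emp_id=10: ✗
emp_id=11: ✗
emp_id=12: ✗
emp_id=13: ✓ → 130249
emp_id=14: ✗
emp_id=15: ✓ → 42316
emp_id=16: ✗
emp_id=17: ✗
emp_id=18: ✓ → 146437
tenure_avg = (114208 + 130249 + 42316 + 146437) / 4 = 108302.5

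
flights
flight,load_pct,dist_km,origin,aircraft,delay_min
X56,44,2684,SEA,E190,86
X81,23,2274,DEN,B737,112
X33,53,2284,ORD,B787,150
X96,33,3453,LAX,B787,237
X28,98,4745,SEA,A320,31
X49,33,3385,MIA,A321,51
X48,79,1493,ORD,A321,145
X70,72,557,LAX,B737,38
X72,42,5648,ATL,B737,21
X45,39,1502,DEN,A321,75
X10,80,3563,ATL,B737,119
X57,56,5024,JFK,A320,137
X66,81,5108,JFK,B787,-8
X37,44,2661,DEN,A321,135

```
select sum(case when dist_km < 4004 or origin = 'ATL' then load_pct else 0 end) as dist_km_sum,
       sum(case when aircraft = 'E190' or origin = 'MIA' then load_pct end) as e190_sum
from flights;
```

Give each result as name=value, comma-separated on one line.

[dist_km_sum: dist_km < 4004 or origin = 'ATL']
flight=X56: ✓ → 44
flight=X81: ✓ → 23
flight=X33: ✓ → 53
flight=X96: ✓ → 33
flight=X28: ✗
flight=X49: ✓ → 33
flight=X48: ✓ → 79
flight=X70: ✓ → 72
flight=X72: ✓ → 42
flight=X45: ✓ → 39
flight=X10: ✓ → 80
flight=X57: ✗
flight=X66: ✗
flight=X37: ✓ → 44
dist_km_sum = 44 + 23 + 53 + 33 + 33 + 79 + 72 + 42 + 39 + 80 + 44 = 542
—
[e190_sum: aircraft = 'E190' or origin = 'MIA']
flight=X56: ✓ → 44
flight=X81: ✗
flight=X33: ✗
flight=X96: ✗
flight=X28: ✗
flight=X49: ✓ → 33
flight=X48: ✗
flight=X70: ✗
flight=X72: ✗
flight=X45: ✗
flight=X10: ✗
flight=X57: ✗
flight=X66: ✗
flight=X37: ✗
e190_sum = 44 + 33 = 77

dist_km_sum=542, e190_sum=77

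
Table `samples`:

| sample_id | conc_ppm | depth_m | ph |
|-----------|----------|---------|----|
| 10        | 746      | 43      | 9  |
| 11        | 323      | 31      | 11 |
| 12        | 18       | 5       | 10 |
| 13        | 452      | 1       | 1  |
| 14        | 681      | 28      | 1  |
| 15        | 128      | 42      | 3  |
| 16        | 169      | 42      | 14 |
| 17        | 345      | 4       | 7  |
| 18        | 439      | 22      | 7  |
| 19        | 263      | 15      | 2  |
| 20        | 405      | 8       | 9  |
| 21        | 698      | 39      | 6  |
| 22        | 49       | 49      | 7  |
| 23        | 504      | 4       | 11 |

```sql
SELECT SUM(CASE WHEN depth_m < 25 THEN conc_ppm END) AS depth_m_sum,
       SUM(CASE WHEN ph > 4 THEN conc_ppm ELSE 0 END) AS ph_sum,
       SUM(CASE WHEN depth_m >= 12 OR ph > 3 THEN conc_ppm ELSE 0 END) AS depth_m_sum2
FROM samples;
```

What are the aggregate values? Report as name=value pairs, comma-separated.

depth_m_sum=2426, ph_sum=3696, depth_m_sum2=4768

[depth_m_sum: depth_m < 25]
sample_id=10: ✗
sample_id=11: ✗
sample_id=12: ✓ → 18
sample_id=13: ✓ → 452
sample_id=14: ✗
sample_id=15: ✗
sample_id=16: ✗
sample_id=17: ✓ → 345
sample_id=18: ✓ → 439
sample_id=19: ✓ → 263
sample_id=20: ✓ → 405
sample_id=21: ✗
sample_id=22: ✗
sample_id=23: ✓ → 504
depth_m_sum = 18 + 452 + 345 + 439 + 263 + 405 + 504 = 2426
—
[ph_sum: ph > 4]
sample_id=10: ✓ → 746
sample_id=11: ✓ → 323
sample_id=12: ✓ → 18
sample_id=13: ✗
sample_id=14: ✗
sample_id=15: ✗
sample_id=16: ✓ → 169
sample_id=17: ✓ → 345
sample_id=18: ✓ → 439
sample_id=19: ✗
sample_id=20: ✓ → 405
sample_id=21: ✓ → 698
sample_id=22: ✓ → 49
sample_id=23: ✓ → 504
ph_sum = 746 + 323 + 18 + 169 + 345 + 439 + 405 + 698 + 49 + 504 = 3696
—
[depth_m_sum2: depth_m >= 12 OR ph > 3]
sample_id=10: ✓ → 746
sample_id=11: ✓ → 323
sample_id=12: ✓ → 18
sample_id=13: ✗
sample_id=14: ✓ → 681
sample_id=15: ✓ → 128
sample_id=16: ✓ → 169
sample_id=17: ✓ → 345
sample_id=18: ✓ → 439
sample_id=19: ✓ → 263
sample_id=20: ✓ → 405
sample_id=21: ✓ → 698
sample_id=22: ✓ → 49
sample_id=23: ✓ → 504
depth_m_sum2 = 746 + 323 + 18 + 681 + 128 + 169 + 345 + 439 + 263 + 405 + 698 + 49 + 504 = 4768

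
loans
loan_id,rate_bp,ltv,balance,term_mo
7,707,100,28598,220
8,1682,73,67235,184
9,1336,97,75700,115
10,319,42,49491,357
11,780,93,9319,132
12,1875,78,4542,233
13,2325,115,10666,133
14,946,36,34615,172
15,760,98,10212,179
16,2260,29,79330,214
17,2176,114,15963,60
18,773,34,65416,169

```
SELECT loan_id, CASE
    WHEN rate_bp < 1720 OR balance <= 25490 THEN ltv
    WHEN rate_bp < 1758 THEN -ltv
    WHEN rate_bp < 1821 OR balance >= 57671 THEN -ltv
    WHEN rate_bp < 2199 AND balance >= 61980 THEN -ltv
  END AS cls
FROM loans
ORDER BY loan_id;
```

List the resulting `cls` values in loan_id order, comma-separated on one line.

100, 73, 97, 42, 93, 78, 115, 36, 98, -29, 114, 34

loan_id=7: rate_bp < 1720 OR balance <= 25490 → 100
loan_id=8: rate_bp < 1720 OR balance <= 25490 → 73
loan_id=9: rate_bp < 1720 OR balance <= 25490 → 97
loan_id=10: rate_bp < 1720 OR balance <= 25490 → 42
loan_id=11: rate_bp < 1720 OR balance <= 25490 → 93
loan_id=12: rate_bp < 1720 OR balance <= 25490 → 78
loan_id=13: rate_bp < 1720 OR balance <= 25490 → 115
loan_id=14: rate_bp < 1720 OR balance <= 25490 → 36
loan_id=15: rate_bp < 1720 OR balance <= 25490 → 98
loan_id=16: rate_bp < 1821 OR balance >= 57671 → -29
loan_id=17: rate_bp < 1720 OR balance <= 25490 → 114
loan_id=18: rate_bp < 1720 OR balance <= 25490 → 34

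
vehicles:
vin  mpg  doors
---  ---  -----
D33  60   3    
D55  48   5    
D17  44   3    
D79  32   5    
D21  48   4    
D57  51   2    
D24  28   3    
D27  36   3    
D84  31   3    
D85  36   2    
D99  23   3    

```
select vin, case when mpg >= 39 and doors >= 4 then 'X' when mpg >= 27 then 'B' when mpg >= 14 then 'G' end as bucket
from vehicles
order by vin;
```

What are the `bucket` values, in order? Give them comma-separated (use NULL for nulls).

vin=D17: mpg >= 27 → B
vin=D21: mpg >= 39 and doors >= 4 → X
vin=D24: mpg >= 27 → B
vin=D27: mpg >= 27 → B
vin=D33: mpg >= 27 → B
vin=D55: mpg >= 39 and doors >= 4 → X
vin=D57: mpg >= 27 → B
vin=D79: mpg >= 27 → B
vin=D84: mpg >= 27 → B
vin=D85: mpg >= 27 → B
vin=D99: mpg >= 14 → G

B, X, B, B, B, X, B, B, B, B, G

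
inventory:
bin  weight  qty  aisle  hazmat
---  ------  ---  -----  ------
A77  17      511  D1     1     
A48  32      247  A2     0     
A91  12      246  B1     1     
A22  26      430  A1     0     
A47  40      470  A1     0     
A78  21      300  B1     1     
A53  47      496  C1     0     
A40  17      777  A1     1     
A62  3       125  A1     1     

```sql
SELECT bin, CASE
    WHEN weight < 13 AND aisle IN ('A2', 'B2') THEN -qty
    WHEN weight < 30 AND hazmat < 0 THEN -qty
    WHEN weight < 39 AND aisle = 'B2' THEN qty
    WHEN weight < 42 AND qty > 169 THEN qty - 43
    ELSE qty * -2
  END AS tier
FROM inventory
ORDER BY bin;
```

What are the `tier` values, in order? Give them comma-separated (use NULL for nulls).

bin=A22: weight < 42 AND qty > 169 → 387
bin=A40: weight < 42 AND qty > 169 → 734
bin=A47: weight < 42 AND qty > 169 → 427
bin=A48: weight < 42 AND qty > 169 → 204
bin=A53: ELSE → -992
bin=A62: ELSE → -250
bin=A77: weight < 42 AND qty > 169 → 468
bin=A78: weight < 42 AND qty > 169 → 257
bin=A91: weight < 42 AND qty > 169 → 203

387, 734, 427, 204, -992, -250, 468, 257, 203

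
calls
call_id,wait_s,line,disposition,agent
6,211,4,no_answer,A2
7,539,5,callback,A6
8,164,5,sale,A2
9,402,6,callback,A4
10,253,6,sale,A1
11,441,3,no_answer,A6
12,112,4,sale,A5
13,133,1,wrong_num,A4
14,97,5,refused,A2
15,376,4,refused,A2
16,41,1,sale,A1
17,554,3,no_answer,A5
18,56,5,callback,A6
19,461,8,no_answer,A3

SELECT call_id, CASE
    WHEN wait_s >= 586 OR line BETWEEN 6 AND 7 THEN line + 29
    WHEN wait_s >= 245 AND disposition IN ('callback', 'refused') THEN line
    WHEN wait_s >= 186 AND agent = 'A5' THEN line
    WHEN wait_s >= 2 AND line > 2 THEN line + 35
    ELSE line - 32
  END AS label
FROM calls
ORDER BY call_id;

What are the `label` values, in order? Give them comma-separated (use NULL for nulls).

39, 5, 40, 35, 35, 38, 39, -31, 40, 4, -31, 3, 40, 43

call_id=6: wait_s >= 2 AND line > 2 → 39
call_id=7: wait_s >= 245 AND disposition IN ('callback', 'refused') → 5
call_id=8: wait_s >= 2 AND line > 2 → 40
call_id=9: wait_s >= 586 OR line BETWEEN 6 AND 7 → 35
call_id=10: wait_s >= 586 OR line BETWEEN 6 AND 7 → 35
call_id=11: wait_s >= 2 AND line > 2 → 38
call_id=12: wait_s >= 2 AND line > 2 → 39
call_id=13: ELSE → -31
call_id=14: wait_s >= 2 AND line > 2 → 40
call_id=15: wait_s >= 245 AND disposition IN ('callback', 'refused') → 4
call_id=16: ELSE → -31
call_id=17: wait_s >= 186 AND agent = 'A5' → 3
call_id=18: wait_s >= 2 AND line > 2 → 40
call_id=19: wait_s >= 2 AND line > 2 → 43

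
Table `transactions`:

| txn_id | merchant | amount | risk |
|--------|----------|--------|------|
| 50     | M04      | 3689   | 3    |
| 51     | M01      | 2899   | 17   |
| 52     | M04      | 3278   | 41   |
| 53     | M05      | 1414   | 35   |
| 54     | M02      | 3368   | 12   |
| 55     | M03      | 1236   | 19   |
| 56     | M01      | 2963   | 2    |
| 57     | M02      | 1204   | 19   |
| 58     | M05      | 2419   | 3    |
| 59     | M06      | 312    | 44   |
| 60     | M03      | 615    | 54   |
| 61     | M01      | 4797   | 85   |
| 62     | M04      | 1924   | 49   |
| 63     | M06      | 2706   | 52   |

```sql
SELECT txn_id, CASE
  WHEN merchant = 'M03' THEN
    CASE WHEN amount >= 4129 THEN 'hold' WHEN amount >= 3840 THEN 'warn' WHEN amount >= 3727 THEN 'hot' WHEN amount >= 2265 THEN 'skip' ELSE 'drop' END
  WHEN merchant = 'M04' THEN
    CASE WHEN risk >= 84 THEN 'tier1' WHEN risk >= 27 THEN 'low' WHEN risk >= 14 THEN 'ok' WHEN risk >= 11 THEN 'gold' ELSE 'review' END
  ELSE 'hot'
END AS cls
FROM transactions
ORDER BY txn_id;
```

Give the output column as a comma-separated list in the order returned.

txn_id=50: merchant='M04' → inner[ELSE] → review
txn_id=51: merchant='M01' → outer ELSE → hot
txn_id=52: merchant='M04' → inner[risk >= 27] → low
txn_id=53: merchant='M05' → outer ELSE → hot
txn_id=54: merchant='M02' → outer ELSE → hot
txn_id=55: merchant='M03' → inner[ELSE] → drop
txn_id=56: merchant='M01' → outer ELSE → hot
txn_id=57: merchant='M02' → outer ELSE → hot
txn_id=58: merchant='M05' → outer ELSE → hot
txn_id=59: merchant='M06' → outer ELSE → hot
txn_id=60: merchant='M03' → inner[ELSE] → drop
txn_id=61: merchant='M01' → outer ELSE → hot
txn_id=62: merchant='M04' → inner[risk >= 27] → low
txn_id=63: merchant='M06' → outer ELSE → hot

review, hot, low, hot, hot, drop, hot, hot, hot, hot, drop, hot, low, hot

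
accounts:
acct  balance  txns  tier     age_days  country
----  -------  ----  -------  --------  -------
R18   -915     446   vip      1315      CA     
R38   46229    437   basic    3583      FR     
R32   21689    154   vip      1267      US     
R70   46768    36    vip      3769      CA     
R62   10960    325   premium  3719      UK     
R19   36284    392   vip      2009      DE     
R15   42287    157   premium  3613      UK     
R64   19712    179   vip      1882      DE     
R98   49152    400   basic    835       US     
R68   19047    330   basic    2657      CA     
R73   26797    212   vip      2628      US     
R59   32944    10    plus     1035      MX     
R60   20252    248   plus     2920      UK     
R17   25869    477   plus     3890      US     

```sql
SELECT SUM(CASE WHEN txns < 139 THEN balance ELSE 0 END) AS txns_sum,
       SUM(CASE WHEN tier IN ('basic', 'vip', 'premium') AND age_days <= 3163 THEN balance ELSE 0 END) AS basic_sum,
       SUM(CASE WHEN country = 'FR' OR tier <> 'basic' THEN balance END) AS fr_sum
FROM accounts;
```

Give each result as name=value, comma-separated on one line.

[txns_sum: txns < 139]
acct=R18: ✗
acct=R38: ✗
acct=R32: ✗
acct=R70: ✓ → 46768
acct=R62: ✗
acct=R19: ✗
acct=R15: ✗
acct=R64: ✗
acct=R98: ✗
acct=R68: ✗
acct=R73: ✗
acct=R59: ✓ → 32944
acct=R60: ✗
acct=R17: ✗
txns_sum = 46768 + 32944 = 79712
—
[basic_sum: tier IN ('basic', 'vip', 'premium') AND age_days <= 3163]
acct=R18: ✓ → -915
acct=R38: ✗
acct=R32: ✓ → 21689
acct=R70: ✗
acct=R62: ✗
acct=R19: ✓ → 36284
acct=R15: ✗
acct=R64: ✓ → 19712
acct=R98: ✓ → 49152
acct=R68: ✓ → 19047
acct=R73: ✓ → 26797
acct=R59: ✗
acct=R60: ✗
acct=R17: ✗
basic_sum = -915 + 21689 + 36284 + 19712 + 49152 + 19047 + 26797 = 171766
—
[fr_sum: country = 'FR' OR tier <> 'basic']
acct=R18: ✓ → -915
acct=R38: ✓ → 46229
acct=R32: ✓ → 21689
acct=R70: ✓ → 46768
acct=R62: ✓ → 10960
acct=R19: ✓ → 36284
acct=R15: ✓ → 42287
acct=R64: ✓ → 19712
acct=R98: ✗
acct=R68: ✗
acct=R73: ✓ → 26797
acct=R59: ✓ → 32944
acct=R60: ✓ → 20252
acct=R17: ✓ → 25869
fr_sum = -915 + 46229 + 21689 + 46768 + 10960 + 36284 + 42287 + 19712 + 26797 + 32944 + 20252 + 25869 = 328876

txns_sum=79712, basic_sum=171766, fr_sum=328876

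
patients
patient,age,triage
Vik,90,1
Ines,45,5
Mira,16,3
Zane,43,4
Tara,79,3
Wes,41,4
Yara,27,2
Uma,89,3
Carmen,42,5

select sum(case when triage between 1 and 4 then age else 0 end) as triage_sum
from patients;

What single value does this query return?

385

patient=Vik: ✓ → 90
patient=Ines: ✗
patient=Mira: ✓ → 16
patient=Zane: ✓ → 43
patient=Tara: ✓ → 79
patient=Wes: ✓ → 41
patient=Yara: ✓ → 27
patient=Uma: ✓ → 89
patient=Carmen: ✗
triage_sum = 90 + 16 + 43 + 79 + 41 + 27 + 89 = 385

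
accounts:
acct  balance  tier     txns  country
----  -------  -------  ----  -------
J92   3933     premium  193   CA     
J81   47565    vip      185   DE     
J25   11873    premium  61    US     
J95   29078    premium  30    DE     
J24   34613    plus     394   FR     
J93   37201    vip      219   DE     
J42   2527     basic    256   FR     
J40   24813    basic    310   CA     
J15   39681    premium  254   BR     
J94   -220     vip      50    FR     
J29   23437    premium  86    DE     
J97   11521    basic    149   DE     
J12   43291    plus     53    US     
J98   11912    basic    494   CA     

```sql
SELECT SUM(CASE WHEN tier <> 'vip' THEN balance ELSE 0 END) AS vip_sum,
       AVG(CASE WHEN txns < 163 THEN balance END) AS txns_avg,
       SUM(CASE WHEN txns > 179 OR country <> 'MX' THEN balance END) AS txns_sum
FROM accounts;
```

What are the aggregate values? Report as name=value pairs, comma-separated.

[vip_sum: tier <> 'vip']
acct=J92: ✓ → 3933
acct=J81: ✗
acct=J25: ✓ → 11873
acct=J95: ✓ → 29078
acct=J24: ✓ → 34613
acct=J93: ✗
acct=J42: ✓ → 2527
acct=J40: ✓ → 24813
acct=J15: ✓ → 39681
acct=J94: ✗
acct=J29: ✓ → 23437
acct=J97: ✓ → 11521
acct=J12: ✓ → 43291
acct=J98: ✓ → 11912
vip_sum = 3933 + 11873 + 29078 + 34613 + 2527 + 24813 + 39681 + 23437 + 11521 + 43291 + 11912 = 236679
—
[txns_avg: txns < 163]
acct=J92: ✗
acct=J81: ✗
acct=J25: ✓ → 11873
acct=J95: ✓ → 29078
acct=J24: ✗
acct=J93: ✗
acct=J42: ✗
acct=J40: ✗
acct=J15: ✗
acct=J94: ✓ → -220
acct=J29: ✓ → 23437
acct=J97: ✓ → 11521
acct=J12: ✓ → 43291
acct=J98: ✗
txns_avg = (11873 + 29078 + -220 + 23437 + 11521 + 43291) / 6 = 19830
—
[txns_sum: txns > 179 OR country <> 'MX']
acct=J92: ✓ → 3933
acct=J81: ✓ → 47565
acct=J25: ✓ → 11873
acct=J95: ✓ → 29078
acct=J24: ✓ → 34613
acct=J93: ✓ → 37201
acct=J42: ✓ → 2527
acct=J40: ✓ → 24813
acct=J15: ✓ → 39681
acct=J94: ✓ → -220
acct=J29: ✓ → 23437
acct=J97: ✓ → 11521
acct=J12: ✓ → 43291
acct=J98: ✓ → 11912
txns_sum = 3933 + 47565 + 11873 + 29078 + 34613 + 37201 + 2527 + 24813 + 39681 + -220 + 23437 + 11521 + 43291 + 11912 = 321225

vip_sum=236679, txns_avg=19830, txns_sum=321225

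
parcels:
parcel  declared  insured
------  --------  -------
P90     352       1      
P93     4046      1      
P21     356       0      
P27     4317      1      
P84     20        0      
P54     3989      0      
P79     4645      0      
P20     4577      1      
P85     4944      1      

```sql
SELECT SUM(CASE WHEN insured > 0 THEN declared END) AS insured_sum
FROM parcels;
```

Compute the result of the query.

parcel=P90: ✓ → 352
parcel=P93: ✓ → 4046
parcel=P21: ✗
parcel=P27: ✓ → 4317
parcel=P84: ✗
parcel=P54: ✗
parcel=P79: ✗
parcel=P20: ✓ → 4577
parcel=P85: ✓ → 4944
insured_sum = 352 + 4046 + 4317 + 4577 + 4944 = 18236

18236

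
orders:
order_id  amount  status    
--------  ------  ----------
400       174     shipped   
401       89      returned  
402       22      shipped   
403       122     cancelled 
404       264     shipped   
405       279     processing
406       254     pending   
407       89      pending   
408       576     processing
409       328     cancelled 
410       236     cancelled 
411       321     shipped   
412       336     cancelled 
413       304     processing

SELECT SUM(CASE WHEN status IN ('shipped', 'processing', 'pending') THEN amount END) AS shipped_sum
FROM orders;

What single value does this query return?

order_id=400: ✓ → 174
order_id=401: ✗
order_id=402: ✓ → 22
order_id=403: ✗
order_id=404: ✓ → 264
order_id=405: ✓ → 279
order_id=406: ✓ → 254
order_id=407: ✓ → 89
order_id=408: ✓ → 576
order_id=409: ✗
order_id=410: ✗
order_id=411: ✓ → 321
order_id=412: ✗
order_id=413: ✓ → 304
shipped_sum = 174 + 22 + 264 + 279 + 254 + 89 + 576 + 321 + 304 = 2283

2283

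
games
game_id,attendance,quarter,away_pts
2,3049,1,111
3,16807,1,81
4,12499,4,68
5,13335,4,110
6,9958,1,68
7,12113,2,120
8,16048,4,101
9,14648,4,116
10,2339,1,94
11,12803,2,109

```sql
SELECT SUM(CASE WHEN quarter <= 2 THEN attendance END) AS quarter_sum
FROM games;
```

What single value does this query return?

game_id=2: ✓ → 3049
game_id=3: ✓ → 16807
game_id=4: ✗
game_id=5: ✗
game_id=6: ✓ → 9958
game_id=7: ✓ → 12113
game_id=8: ✗
game_id=9: ✗
game_id=10: ✓ → 2339
game_id=11: ✓ → 12803
quarter_sum = 3049 + 16807 + 9958 + 12113 + 2339 + 12803 = 57069

57069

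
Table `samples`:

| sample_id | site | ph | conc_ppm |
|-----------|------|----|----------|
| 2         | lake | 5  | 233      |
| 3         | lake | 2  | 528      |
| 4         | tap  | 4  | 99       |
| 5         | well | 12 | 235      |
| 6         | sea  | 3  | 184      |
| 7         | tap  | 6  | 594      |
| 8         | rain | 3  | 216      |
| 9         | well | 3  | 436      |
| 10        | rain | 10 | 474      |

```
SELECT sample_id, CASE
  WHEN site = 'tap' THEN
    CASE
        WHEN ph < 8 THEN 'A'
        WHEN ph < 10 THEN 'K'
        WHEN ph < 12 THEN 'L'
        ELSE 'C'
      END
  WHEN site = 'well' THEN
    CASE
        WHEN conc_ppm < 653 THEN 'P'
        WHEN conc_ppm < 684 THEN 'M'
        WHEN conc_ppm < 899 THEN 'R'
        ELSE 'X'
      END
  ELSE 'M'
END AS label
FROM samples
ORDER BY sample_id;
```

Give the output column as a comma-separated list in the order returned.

sample_id=2: site='lake' → outer ELSE → M
sample_id=3: site='lake' → outer ELSE → M
sample_id=4: site='tap' → inner[ph < 8] → A
sample_id=5: site='well' → inner[conc_ppm < 653] → P
sample_id=6: site='sea' → outer ELSE → M
sample_id=7: site='tap' → inner[ph < 8] → A
sample_id=8: site='rain' → outer ELSE → M
sample_id=9: site='well' → inner[conc_ppm < 653] → P
sample_id=10: site='rain' → outer ELSE → M

M, M, A, P, M, A, M, P, M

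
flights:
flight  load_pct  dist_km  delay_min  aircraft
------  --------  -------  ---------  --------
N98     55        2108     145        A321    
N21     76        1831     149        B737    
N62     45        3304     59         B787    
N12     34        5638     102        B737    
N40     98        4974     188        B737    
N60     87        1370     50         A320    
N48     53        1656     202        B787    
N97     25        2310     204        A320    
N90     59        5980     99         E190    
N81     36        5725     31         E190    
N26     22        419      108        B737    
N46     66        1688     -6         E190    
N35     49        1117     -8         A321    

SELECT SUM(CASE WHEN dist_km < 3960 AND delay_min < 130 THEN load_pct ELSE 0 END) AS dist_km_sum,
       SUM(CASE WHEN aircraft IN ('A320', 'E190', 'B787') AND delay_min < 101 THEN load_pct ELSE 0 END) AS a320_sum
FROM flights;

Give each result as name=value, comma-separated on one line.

dist_km_sum=269, a320_sum=293

[dist_km_sum: dist_km < 3960 AND delay_min < 130]
flight=N98: ✗
flight=N21: ✗
flight=N62: ✓ → 45
flight=N12: ✗
flight=N40: ✗
flight=N60: ✓ → 87
flight=N48: ✗
flight=N97: ✗
flight=N90: ✗
flight=N81: ✗
flight=N26: ✓ → 22
flight=N46: ✓ → 66
flight=N35: ✓ → 49
dist_km_sum = 45 + 87 + 22 + 66 + 49 = 269
—
[a320_sum: aircraft IN ('A320', 'E190', 'B787') AND delay_min < 101]
flight=N98: ✗
flight=N21: ✗
flight=N62: ✓ → 45
flight=N12: ✗
flight=N40: ✗
flight=N60: ✓ → 87
flight=N48: ✗
flight=N97: ✗
flight=N90: ✓ → 59
flight=N81: ✓ → 36
flight=N26: ✗
flight=N46: ✓ → 66
flight=N35: ✗
a320_sum = 45 + 87 + 59 + 36 + 66 = 293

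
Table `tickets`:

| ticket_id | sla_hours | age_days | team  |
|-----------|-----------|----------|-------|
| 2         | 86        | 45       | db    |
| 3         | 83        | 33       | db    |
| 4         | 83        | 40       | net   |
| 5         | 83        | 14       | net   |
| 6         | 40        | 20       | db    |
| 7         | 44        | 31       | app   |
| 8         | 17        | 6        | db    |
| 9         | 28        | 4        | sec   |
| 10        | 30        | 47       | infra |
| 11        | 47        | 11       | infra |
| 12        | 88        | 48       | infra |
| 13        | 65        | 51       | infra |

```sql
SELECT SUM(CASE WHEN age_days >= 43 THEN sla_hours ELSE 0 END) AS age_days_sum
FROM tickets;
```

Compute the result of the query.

269

ticket_id=2: ✓ → 86
ticket_id=3: ✗
ticket_id=4: ✗
ticket_id=5: ✗
ticket_id=6: ✗
ticket_id=7: ✗
ticket_id=8: ✗
ticket_id=9: ✗
ticket_id=10: ✓ → 30
ticket_id=11: ✗
ticket_id=12: ✓ → 88
ticket_id=13: ✓ → 65
age_days_sum = 86 + 30 + 88 + 65 = 269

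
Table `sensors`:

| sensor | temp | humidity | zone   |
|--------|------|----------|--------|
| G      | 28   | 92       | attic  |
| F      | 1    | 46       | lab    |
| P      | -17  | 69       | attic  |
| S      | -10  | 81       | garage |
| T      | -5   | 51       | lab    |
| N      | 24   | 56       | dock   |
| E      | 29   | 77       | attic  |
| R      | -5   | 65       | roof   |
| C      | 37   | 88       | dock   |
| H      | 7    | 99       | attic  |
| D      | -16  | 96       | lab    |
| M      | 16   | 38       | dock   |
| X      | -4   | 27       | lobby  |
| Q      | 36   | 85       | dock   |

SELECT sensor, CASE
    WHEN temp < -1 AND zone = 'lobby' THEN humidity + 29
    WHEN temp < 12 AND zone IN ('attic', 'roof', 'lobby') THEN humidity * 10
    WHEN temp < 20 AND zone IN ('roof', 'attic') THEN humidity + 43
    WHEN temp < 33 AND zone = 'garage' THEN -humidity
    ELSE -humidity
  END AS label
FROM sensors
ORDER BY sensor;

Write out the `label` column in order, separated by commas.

-88, -96, -77, -46, -92, 990, -38, -56, 690, -85, 650, -81, -51, 56

sensor=C: ELSE → -88
sensor=D: ELSE → -96
sensor=E: ELSE → -77
sensor=F: ELSE → -46
sensor=G: ELSE → -92
sensor=H: temp < 12 AND zone IN ('attic', 'roof', 'lobby') → 990
sensor=M: ELSE → -38
sensor=N: ELSE → -56
sensor=P: temp < 12 AND zone IN ('attic', 'roof', 'lobby') → 690
sensor=Q: ELSE → -85
sensor=R: temp < 12 AND zone IN ('attic', 'roof', 'lobby') → 650
sensor=S: temp < 33 AND zone = 'garage' → -81
sensor=T: ELSE → -51
sensor=X: temp < -1 AND zone = 'lobby' → 56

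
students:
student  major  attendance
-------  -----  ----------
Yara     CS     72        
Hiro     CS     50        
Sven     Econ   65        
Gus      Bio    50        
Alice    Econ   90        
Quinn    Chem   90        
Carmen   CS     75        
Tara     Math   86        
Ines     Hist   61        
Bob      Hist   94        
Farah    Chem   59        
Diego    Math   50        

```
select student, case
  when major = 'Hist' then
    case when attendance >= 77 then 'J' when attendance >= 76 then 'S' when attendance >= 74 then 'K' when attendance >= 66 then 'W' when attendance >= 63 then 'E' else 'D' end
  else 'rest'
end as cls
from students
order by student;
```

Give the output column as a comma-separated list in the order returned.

rest, J, rest, rest, rest, rest, rest, D, rest, rest, rest, rest

student=Alice: major='Econ' → outer ELSE → rest
student=Bob: major='Hist' → inner[attendance >= 77] → J
student=Carmen: major='CS' → outer ELSE → rest
student=Diego: major='Math' → outer ELSE → rest
student=Farah: major='Chem' → outer ELSE → rest
student=Gus: major='Bio' → outer ELSE → rest
student=Hiro: major='CS' → outer ELSE → rest
student=Ines: major='Hist' → inner[ELSE] → D
student=Quinn: major='Chem' → outer ELSE → rest
student=Sven: major='Econ' → outer ELSE → rest
student=Tara: major='Math' → outer ELSE → rest
student=Yara: major='CS' → outer ELSE → rest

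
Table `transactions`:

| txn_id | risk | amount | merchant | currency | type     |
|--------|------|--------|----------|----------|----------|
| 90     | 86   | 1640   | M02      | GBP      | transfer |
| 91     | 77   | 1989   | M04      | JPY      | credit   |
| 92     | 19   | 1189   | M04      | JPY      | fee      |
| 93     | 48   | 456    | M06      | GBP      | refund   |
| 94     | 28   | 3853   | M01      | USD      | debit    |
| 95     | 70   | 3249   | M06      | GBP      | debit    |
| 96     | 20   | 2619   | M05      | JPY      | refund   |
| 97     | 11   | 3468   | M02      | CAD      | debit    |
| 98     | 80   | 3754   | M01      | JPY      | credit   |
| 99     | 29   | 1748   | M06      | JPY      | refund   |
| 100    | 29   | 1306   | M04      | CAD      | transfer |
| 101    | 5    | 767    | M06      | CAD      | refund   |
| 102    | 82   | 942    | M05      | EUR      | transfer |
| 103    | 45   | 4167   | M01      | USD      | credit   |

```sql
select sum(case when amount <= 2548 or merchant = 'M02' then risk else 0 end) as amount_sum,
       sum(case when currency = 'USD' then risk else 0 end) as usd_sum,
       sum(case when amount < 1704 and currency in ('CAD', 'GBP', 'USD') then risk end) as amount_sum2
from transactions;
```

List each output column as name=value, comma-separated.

[amount_sum: amount <= 2548 or merchant = 'M02']
txn_id=90: ✓ → 86
txn_id=91: ✓ → 77
txn_id=92: ✓ → 19
txn_id=93: ✓ → 48
txn_id=94: ✗
txn_id=95: ✗
txn_id=96: ✗
txn_id=97: ✓ → 11
txn_id=98: ✗
txn_id=99: ✓ → 29
txn_id=100: ✓ → 29
txn_id=101: ✓ → 5
txn_id=102: ✓ → 82
txn_id=103: ✗
amount_sum = 86 + 77 + 19 + 48 + 11 + 29 + 29 + 5 + 82 = 386
—
[usd_sum: currency = 'USD']
txn_id=90: ✗
txn_id=91: ✗
txn_id=92: ✗
txn_id=93: ✗
txn_id=94: ✓ → 28
txn_id=95: ✗
txn_id=96: ✗
txn_id=97: ✗
txn_id=98: ✗
txn_id=99: ✗
txn_id=100: ✗
txn_id=101: ✗
txn_id=102: ✗
txn_id=103: ✓ → 45
usd_sum = 28 + 45 = 73
—
[amount_sum2: amount < 1704 and currency in ('CAD', 'GBP', 'USD')]
txn_id=90: ✓ → 86
txn_id=91: ✗
txn_id=92: ✗
txn_id=93: ✓ → 48
txn_id=94: ✗
txn_id=95: ✗
txn_id=96: ✗
txn_id=97: ✗
txn_id=98: ✗
txn_id=99: ✗
txn_id=100: ✓ → 29
txn_id=101: ✓ → 5
txn_id=102: ✗
txn_id=103: ✗
amount_sum2 = 86 + 48 + 29 + 5 = 168

amount_sum=386, usd_sum=73, amount_sum2=168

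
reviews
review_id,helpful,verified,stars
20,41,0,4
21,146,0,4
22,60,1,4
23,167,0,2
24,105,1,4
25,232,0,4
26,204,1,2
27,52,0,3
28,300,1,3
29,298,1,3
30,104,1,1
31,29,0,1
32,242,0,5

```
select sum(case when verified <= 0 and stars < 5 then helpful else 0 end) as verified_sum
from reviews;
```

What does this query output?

667

review_id=20: ✓ → 41
review_id=21: ✓ → 146
review_id=22: ✗
review_id=23: ✓ → 167
review_id=24: ✗
review_id=25: ✓ → 232
review_id=26: ✗
review_id=27: ✓ → 52
review_id=28: ✗
review_id=29: ✗
review_id=30: ✗
review_id=31: ✓ → 29
review_id=32: ✗
verified_sum = 41 + 146 + 167 + 232 + 52 + 29 = 667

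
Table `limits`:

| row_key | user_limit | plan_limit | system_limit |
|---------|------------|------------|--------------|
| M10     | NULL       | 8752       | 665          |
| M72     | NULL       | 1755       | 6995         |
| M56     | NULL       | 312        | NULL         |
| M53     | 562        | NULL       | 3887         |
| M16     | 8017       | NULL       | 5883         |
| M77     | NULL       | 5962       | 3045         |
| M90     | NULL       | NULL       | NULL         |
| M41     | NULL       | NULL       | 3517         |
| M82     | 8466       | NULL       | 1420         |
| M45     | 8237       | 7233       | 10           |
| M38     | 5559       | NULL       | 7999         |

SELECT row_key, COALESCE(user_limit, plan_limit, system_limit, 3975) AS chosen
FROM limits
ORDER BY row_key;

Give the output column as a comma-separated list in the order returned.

8752, 8017, 5559, 3517, 8237, 562, 312, 1755, 5962, 8466, 3975

row_key=M10: user_limit=NULL, plan_limit=8752 → 8752
row_key=M16: user_limit=8017 → 8017
row_key=M38: user_limit=5559 → 5559
row_key=M41: user_limit=NULL, plan_limit=NULL, system_limit=3517 → 3517
row_key=M45: user_limit=8237 → 8237
row_key=M53: user_limit=562 → 562
row_key=M56: user_limit=NULL, plan_limit=312 → 312
row_key=M72: user_limit=NULL, plan_limit=1755 → 1755
row_key=M77: user_limit=NULL, plan_limit=5962 → 5962
row_key=M82: user_limit=8466 → 8466
row_key=M90: user_limit=NULL, plan_limit=NULL, system_limit=NULL, → literal 3975 → 3975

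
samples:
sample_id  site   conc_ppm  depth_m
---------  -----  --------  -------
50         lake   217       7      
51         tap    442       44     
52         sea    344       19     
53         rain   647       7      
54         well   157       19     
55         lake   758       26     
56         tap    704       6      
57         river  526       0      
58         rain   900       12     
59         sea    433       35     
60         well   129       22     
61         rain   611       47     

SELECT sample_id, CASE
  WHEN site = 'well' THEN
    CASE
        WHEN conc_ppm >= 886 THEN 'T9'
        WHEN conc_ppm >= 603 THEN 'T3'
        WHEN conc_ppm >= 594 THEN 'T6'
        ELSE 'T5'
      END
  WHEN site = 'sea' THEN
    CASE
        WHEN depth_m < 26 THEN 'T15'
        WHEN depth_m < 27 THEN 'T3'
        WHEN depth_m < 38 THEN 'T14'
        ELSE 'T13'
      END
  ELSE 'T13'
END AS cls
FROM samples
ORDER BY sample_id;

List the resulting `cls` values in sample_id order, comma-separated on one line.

sample_id=50: site='lake' → outer ELSE → T13
sample_id=51: site='tap' → outer ELSE → T13
sample_id=52: site='sea' → inner[depth_m < 26] → T15
sample_id=53: site='rain' → outer ELSE → T13
sample_id=54: site='well' → inner[ELSE] → T5
sample_id=55: site='lake' → outer ELSE → T13
sample_id=56: site='tap' → outer ELSE → T13
sample_id=57: site='river' → outer ELSE → T13
sample_id=58: site='rain' → outer ELSE → T13
sample_id=59: site='sea' → inner[depth_m < 38] → T14
sample_id=60: site='well' → inner[ELSE] → T5
sample_id=61: site='rain' → outer ELSE → T13

T13, T13, T15, T13, T5, T13, T13, T13, T13, T14, T5, T13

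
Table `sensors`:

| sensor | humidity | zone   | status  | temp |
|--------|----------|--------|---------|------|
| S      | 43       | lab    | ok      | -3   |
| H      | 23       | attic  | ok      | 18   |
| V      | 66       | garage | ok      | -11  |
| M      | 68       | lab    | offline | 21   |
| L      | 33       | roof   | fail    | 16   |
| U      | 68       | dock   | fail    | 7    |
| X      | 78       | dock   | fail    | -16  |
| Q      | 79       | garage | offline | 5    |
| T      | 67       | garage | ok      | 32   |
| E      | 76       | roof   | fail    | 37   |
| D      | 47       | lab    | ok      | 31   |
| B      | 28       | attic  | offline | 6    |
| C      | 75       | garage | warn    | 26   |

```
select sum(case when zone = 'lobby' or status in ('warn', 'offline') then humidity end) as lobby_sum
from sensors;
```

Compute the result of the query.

250

sensor=S: ✗
sensor=H: ✗
sensor=V: ✗
sensor=M: ✓ → 68
sensor=L: ✗
sensor=U: ✗
sensor=X: ✗
sensor=Q: ✓ → 79
sensor=T: ✗
sensor=E: ✗
sensor=D: ✗
sensor=B: ✓ → 28
sensor=C: ✓ → 75
lobby_sum = 68 + 79 + 28 + 75 = 250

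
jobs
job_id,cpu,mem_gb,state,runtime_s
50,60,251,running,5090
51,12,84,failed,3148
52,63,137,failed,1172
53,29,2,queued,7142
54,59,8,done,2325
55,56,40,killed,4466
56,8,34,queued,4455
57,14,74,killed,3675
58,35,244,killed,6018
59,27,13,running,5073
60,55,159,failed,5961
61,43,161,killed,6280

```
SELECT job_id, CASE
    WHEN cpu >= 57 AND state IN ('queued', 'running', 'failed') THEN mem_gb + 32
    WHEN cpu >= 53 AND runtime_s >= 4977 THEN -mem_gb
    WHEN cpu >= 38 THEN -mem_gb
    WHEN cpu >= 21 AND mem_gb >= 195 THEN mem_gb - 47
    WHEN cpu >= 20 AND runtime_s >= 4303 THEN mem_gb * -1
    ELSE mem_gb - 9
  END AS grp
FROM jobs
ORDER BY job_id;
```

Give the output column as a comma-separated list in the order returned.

job_id=50: cpu >= 57 AND state IN ('queued', 'running', 'failed') → 283
job_id=51: ELSE → 75
job_id=52: cpu >= 57 AND state IN ('queued', 'running', 'failed') → 169
job_id=53: cpu >= 20 AND runtime_s >= 4303 → -2
job_id=54: cpu >= 38 → -8
job_id=55: cpu >= 38 → -40
job_id=56: ELSE → 25
job_id=57: ELSE → 65
job_id=58: cpu >= 21 AND mem_gb >= 195 → 197
job_id=59: cpu >= 20 AND runtime_s >= 4303 → -13
job_id=60: cpu >= 53 AND runtime_s >= 4977 → -159
job_id=61: cpu >= 38 → -161

283, 75, 169, -2, -8, -40, 25, 65, 197, -13, -159, -161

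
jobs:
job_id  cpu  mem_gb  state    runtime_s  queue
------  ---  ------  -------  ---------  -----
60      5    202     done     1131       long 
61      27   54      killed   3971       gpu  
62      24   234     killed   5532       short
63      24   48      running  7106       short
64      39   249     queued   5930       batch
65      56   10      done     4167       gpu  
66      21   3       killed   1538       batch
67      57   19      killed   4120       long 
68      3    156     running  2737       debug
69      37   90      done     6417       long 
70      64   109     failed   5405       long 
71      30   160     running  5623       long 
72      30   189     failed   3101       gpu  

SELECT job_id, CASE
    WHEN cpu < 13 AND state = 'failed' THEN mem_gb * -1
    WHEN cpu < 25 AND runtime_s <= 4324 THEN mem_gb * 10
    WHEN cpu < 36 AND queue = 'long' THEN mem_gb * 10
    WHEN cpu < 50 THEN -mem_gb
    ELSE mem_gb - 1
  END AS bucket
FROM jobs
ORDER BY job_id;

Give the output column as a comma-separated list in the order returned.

job_id=60: cpu < 25 AND runtime_s <= 4324 → 2020
job_id=61: cpu < 50 → -54
job_id=62: cpu < 50 → -234
job_id=63: cpu < 50 → -48
job_id=64: cpu < 50 → -249
job_id=65: ELSE → 9
job_id=66: cpu < 25 AND runtime_s <= 4324 → 30
job_id=67: ELSE → 18
job_id=68: cpu < 25 AND runtime_s <= 4324 → 1560
job_id=69: cpu < 50 → -90
job_id=70: ELSE → 108
job_id=71: cpu < 36 AND queue = 'long' → 1600
job_id=72: cpu < 50 → -189

2020, -54, -234, -48, -249, 9, 30, 18, 1560, -90, 108, 1600, -189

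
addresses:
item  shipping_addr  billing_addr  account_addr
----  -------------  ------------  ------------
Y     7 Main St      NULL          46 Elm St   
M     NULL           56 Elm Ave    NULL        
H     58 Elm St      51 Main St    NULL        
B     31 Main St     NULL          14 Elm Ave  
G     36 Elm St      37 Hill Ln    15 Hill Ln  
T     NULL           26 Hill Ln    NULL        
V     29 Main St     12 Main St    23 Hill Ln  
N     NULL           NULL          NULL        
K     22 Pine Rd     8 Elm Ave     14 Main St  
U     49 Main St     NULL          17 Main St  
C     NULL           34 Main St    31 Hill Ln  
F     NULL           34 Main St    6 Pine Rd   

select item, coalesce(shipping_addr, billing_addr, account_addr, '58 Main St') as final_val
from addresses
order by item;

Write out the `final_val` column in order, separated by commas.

item=B: shipping_addr=31 Main St → 31 Main St
item=C: shipping_addr=NULL, billing_addr=34 Main St → 34 Main St
item=F: shipping_addr=NULL, billing_addr=34 Main St → 34 Main St
item=G: shipping_addr=36 Elm St → 36 Elm St
item=H: shipping_addr=58 Elm St → 58 Elm St
item=K: shipping_addr=22 Pine Rd → 22 Pine Rd
item=M: shipping_addr=NULL, billing_addr=56 Elm Ave → 56 Elm Ave
item=N: shipping_addr=NULL, billing_addr=NULL, account_addr=NULL, → literal 58 Main St → 58 Main St
item=T: shipping_addr=NULL, billing_addr=26 Hill Ln → 26 Hill Ln
item=U: shipping_addr=49 Main St → 49 Main St
item=V: shipping_addr=29 Main St → 29 Main St
item=Y: shipping_addr=7 Main St → 7 Main St

31 Main St, 34 Main St, 34 Main St, 36 Elm St, 58 Elm St, 22 Pine Rd, 56 Elm Ave, 58 Main St, 26 Hill Ln, 49 Main St, 29 Main St, 7 Main St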